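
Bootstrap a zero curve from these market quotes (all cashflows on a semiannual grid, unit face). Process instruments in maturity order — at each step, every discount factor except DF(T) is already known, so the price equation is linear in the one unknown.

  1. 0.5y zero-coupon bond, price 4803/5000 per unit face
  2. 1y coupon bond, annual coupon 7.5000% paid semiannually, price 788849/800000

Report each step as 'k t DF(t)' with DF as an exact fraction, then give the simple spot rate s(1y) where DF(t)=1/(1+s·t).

step 1 [0.5y] zero: DF = P = 4803/5000 ≈ 0.960600
step 2 [1y] bond c/2=3/80: DF=(788849/800000 − 3/80·(0.960600))/(1+3/80) = 9157/10000 ≈ 0.915700

1 1/2 4803/5000
2 1 9157/10000
s(1y) = (1/(9157/10000) − 1)/(1) = 843/9157 ≈ 9.2061%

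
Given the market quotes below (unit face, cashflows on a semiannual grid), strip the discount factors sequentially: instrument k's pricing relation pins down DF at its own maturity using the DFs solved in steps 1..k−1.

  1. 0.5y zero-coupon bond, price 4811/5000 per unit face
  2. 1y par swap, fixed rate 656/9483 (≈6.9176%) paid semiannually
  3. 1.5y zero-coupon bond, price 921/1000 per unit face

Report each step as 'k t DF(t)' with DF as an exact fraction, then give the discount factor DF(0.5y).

1 1/2 4811/5000
2 1 584/625
3 3/2 921/1000
DF(0.5y) = 4811/5000 ≈ 0.962200

step 1 [0.5y] zero: DF = P = 4811/5000 ≈ 0.962200
step 2 [1y] swap r/2=328/9483: DF=(1 − 328/9483·(0.962200))/(1+328/9483) = 584/625 ≈ 0.934400
step 3 [1.5y] zero: DF = P = 921/1000 ≈ 0.921000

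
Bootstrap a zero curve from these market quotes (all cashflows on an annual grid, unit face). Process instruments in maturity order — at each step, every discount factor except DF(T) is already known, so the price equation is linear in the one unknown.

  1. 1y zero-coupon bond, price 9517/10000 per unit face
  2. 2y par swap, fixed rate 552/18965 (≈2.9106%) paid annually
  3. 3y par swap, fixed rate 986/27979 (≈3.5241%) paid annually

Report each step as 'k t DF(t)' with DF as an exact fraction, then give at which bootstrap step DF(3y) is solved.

1 1 9517/10000
2 2 1181/1250
3 3 4507/5000
DF(3y) is solved at step 3

step 1 [1y] zero: DF = P = 9517/10000 ≈ 0.951700
step 2 [2y] swap r/1=552/18965: DF=(1 − 552/18965·(0.951700))/(1+552/18965) = 1181/1250 ≈ 0.944800
step 3 [3y] swap r/1=986/27979: DF=(1 − 986/27979·(0.951700+0.944800))/(1+986/27979) = 4507/5000 ≈ 0.901400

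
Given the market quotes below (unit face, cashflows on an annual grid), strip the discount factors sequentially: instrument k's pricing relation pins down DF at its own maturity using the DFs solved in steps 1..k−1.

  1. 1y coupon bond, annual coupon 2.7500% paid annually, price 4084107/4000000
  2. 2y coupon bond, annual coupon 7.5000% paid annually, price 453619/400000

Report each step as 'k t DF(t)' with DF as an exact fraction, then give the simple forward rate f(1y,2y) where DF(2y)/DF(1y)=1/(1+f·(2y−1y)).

step 1 [1y] bond c/1=11/400: DF=(4084107/4000000 − 11/400·(0))/(1+11/400) = 9937/10000 ≈ 0.993700
step 2 [2y] bond c/1=3/40: DF=(453619/400000 − 3/40·(0.993700))/(1+3/40) = 616/625 ≈ 0.985600

1 1 9937/10000
2 2 616/625
f(1y,2y) = ((9937/10000)/(616/625) − 1)/(1) = 81/9856 ≈ 0.8218%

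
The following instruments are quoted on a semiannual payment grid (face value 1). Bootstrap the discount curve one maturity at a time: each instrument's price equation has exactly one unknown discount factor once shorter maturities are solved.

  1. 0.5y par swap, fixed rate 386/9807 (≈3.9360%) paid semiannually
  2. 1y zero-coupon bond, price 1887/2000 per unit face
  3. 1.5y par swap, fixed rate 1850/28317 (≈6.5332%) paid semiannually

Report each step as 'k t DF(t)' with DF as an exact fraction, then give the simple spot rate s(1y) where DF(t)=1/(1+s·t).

1 1/2 9807/10000
2 1 1887/2000
3 3/2 363/400
s(1y) = (1/(1887/2000) − 1)/(1) = 113/1887 ≈ 5.9883%

step 1 [0.5y] swap r/2=193/9807: DF=(1 − 193/9807·(0))/(1+193/9807) = 9807/10000 ≈ 0.980700
step 2 [1y] zero: DF = P = 1887/2000 ≈ 0.943500
step 3 [1.5y] swap r/2=925/28317: DF=(1 − 925/28317·(0.980700+0.943500))/(1+925/28317) = 363/400 ≈ 0.907500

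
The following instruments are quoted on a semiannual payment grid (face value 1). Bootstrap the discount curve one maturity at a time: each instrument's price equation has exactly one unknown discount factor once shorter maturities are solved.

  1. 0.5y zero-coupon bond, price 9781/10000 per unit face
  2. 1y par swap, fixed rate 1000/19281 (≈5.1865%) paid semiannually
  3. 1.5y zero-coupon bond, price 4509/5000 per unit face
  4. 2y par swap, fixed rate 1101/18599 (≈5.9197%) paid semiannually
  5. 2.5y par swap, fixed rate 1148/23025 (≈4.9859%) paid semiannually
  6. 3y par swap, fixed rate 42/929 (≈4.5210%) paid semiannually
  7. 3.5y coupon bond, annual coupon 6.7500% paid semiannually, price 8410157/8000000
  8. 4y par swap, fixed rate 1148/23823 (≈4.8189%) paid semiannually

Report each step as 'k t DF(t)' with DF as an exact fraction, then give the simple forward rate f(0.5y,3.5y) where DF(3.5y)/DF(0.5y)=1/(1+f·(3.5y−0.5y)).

step 1 [0.5y] zero: DF = P = 9781/10000 ≈ 0.978100
step 2 [1y] swap r/2=500/19281: DF=(1 − 500/19281·(0.978100))/(1+500/19281) = 19/20 ≈ 0.950000
step 3 [1.5y] zero: DF = P = 4509/5000 ≈ 0.901800
step 4 [2y] swap r/2=1101/37198: DF=(1 − 1101/37198·(0.978100+0.950000+0.901800))/(1+1101/37198) = 8899/10000 ≈ 0.889900
step 5 [2.5y] swap r/2=574/23025: DF=(1 − 574/23025·(0.978100+0.950000+0.901800+0.889900))/(1+574/23025) = 2213/2500 ≈ 0.885200
step 6 [3y] swap r/2=21/929: DF=(1 − 21/929·(0.978100+0.950000+0.901800+0.889900+0.885200))/(1+21/929) = 8761/10000 ≈ 0.876100
step 7 [3.5y] bond c/2=27/800: DF=(8410157/8000000 − 27/800·(0.978100+0.950000+0.901800+0.889900+0.885200+0.876100))/(1+27/800) = 419/500 ≈ 0.838000
step 8 [4y] swap r/2=574/23823: DF=(1 − 574/23823·(0.978100+0.950000+0.901800+0.889900+0.885200+0.876100+0.838000))/(1+574/23823) = 4139/5000 ≈ 0.827800

1 1/2 9781/10000
2 1 19/20
3 3/2 4509/5000
4 2 8899/10000
5 5/2 2213/2500
6 3 8761/10000
7 7/2 419/500
8 4 4139/5000
f(0.5y,3.5y) = ((9781/10000)/(419/500) − 1)/(3) = 467/8380 ≈ 5.5728%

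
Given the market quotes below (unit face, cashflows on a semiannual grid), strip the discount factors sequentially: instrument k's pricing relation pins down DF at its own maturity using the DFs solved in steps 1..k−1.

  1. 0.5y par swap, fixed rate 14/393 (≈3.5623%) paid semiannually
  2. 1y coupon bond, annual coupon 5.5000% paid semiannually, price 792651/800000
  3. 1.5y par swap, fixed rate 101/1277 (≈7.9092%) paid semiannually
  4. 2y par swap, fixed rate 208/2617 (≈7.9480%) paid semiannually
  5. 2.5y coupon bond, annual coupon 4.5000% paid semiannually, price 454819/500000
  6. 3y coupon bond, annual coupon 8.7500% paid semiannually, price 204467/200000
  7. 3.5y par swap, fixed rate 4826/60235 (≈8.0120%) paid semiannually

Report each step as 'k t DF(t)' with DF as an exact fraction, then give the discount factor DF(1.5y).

1 1/2 393/400
2 1 469/500
3 3/2 8889/10000
4 2 534/625
5 5/2 809/1000
6 3 99/125
7 7/2 7587/10000
DF(1.5y) = 8889/10000 ≈ 0.888900

step 1 [0.5y] swap r/2=7/393: DF=(1 − 7/393·(0))/(1+7/393) = 393/400 ≈ 0.982500
step 2 [1y] bond c/2=11/400: DF=(792651/800000 − 11/400·(0.982500))/(1+11/400) = 469/500 ≈ 0.938000
step 3 [1.5y] swap r/2=101/2554: DF=(1 − 101/2554·(0.982500+0.938000))/(1+101/2554) = 8889/10000 ≈ 0.888900
step 4 [2y] swap r/2=104/2617: DF=(1 − 104/2617·(0.982500+0.938000+0.888900))/(1+104/2617) = 534/625 ≈ 0.854400
step 5 [2.5y] bond c/2=9/400: DF=(454819/500000 − 9/400·(0.982500+0.938000+0.888900+0.854400))/(1+9/400) = 809/1000 ≈ 0.809000
step 6 [3y] bond c/2=7/160: DF=(204467/200000 − 7/160·(0.982500+0.938000+0.888900+0.854400+0.809000))/(1+7/160) = 99/125 ≈ 0.792000
step 7 [3.5y] swap r/2=2413/60235: DF=(1 − 2413/60235·(0.982500+0.938000+0.888900+0.854400+0.809000+0.792000))/(1+2413/60235) = 7587/10000 ≈ 0.758700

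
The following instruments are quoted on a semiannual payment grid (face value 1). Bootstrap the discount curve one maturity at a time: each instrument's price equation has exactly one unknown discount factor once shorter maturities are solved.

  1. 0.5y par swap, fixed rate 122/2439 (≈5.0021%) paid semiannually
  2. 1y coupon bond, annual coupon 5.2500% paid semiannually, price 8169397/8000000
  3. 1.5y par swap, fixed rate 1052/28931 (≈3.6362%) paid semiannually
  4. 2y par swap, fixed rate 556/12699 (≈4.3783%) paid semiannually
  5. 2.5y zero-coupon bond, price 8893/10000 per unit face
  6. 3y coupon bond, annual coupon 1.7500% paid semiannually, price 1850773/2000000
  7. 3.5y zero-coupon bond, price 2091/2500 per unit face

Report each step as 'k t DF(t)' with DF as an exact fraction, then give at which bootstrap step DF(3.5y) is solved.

1 1/2 2439/2500
2 1 9701/10000
3 3/2 4737/5000
4 2 4583/5000
5 5/2 8893/10000
6 3 4383/5000
7 7/2 2091/2500
DF(3.5y) is solved at step 7

step 1 [0.5y] swap r/2=61/2439: DF=(1 − 61/2439·(0))/(1+61/2439) = 2439/2500 ≈ 0.975600
step 2 [1y] bond c/2=21/800: DF=(8169397/8000000 − 21/800·(0.975600))/(1+21/800) = 9701/10000 ≈ 0.970100
step 3 [1.5y] swap r/2=526/28931: DF=(1 − 526/28931·(0.975600+0.970100))/(1+526/28931) = 4737/5000 ≈ 0.947400
step 4 [2y] swap r/2=278/12699: DF=(1 − 278/12699·(0.975600+0.970100+0.947400))/(1+278/12699) = 4583/5000 ≈ 0.916600
step 5 [2.5y] zero: DF = P = 8893/10000 ≈ 0.889300
step 6 [3y] bond c/2=7/800: DF=(1850773/2000000 − 7/800·(0.975600+0.970100+0.947400+0.916600+0.889300))/(1+7/800) = 4383/5000 ≈ 0.876600
step 7 [3.5y] zero: DF = P = 2091/2500 ≈ 0.836400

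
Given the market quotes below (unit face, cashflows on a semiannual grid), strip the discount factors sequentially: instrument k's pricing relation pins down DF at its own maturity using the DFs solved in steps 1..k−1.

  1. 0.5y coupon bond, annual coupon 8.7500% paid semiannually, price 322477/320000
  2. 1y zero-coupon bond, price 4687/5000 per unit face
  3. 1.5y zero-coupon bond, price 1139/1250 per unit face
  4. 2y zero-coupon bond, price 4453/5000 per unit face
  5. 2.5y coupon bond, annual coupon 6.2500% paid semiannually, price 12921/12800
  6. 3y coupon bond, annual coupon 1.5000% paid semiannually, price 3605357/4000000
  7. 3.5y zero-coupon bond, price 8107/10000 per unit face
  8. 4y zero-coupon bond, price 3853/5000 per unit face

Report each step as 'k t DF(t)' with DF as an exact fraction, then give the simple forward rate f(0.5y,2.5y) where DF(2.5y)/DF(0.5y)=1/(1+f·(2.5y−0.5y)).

1 1/2 1931/2000
2 1 4687/5000
3 3/2 1139/1250
4 2 4453/5000
5 5/2 4333/5000
6 3 4303/5000
7 7/2 8107/10000
8 4 3853/5000
f(0.5y,2.5y) = ((1931/2000)/(4333/5000) − 1)/(2) = 989/17332 ≈ 5.7062%

step 1 [0.5y] bond c/2=7/160: DF=(322477/320000 − 7/160·(0))/(1+7/160) = 1931/2000 ≈ 0.965500
step 2 [1y] zero: DF = P = 4687/5000 ≈ 0.937400
step 3 [1.5y] zero: DF = P = 1139/1250 ≈ 0.911200
step 4 [2y] zero: DF = P = 4453/5000 ≈ 0.890600
step 5 [2.5y] bond c/2=1/32: DF=(12921/12800 − 1/32·(0.965500+0.937400+0.911200+0.890600))/(1+1/32) = 4333/5000 ≈ 0.866600
step 6 [3y] bond c/2=3/400: DF=(3605357/4000000 − 3/400·(0.965500+0.937400+0.911200+0.890600+0.866600))/(1+3/400) = 4303/5000 ≈ 0.860600
step 7 [3.5y] zero: DF = P = 8107/10000 ≈ 0.810700
step 8 [4y] zero: DF = P = 3853/5000 ≈ 0.770600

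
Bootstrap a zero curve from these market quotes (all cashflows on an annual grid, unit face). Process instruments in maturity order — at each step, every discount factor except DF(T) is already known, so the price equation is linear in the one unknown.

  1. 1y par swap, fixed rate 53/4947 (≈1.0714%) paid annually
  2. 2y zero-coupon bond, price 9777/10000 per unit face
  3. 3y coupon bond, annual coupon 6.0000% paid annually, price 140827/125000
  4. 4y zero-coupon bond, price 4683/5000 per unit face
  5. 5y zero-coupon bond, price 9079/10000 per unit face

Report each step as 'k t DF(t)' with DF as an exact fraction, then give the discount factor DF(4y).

1 1 4947/5000
2 2 9777/10000
3 3 1903/2000
4 4 4683/5000
5 5 9079/10000
DF(4y) = 4683/5000 ≈ 0.936600

step 1 [1y] swap r/1=53/4947: DF=(1 − 53/4947·(0))/(1+53/4947) = 4947/5000 ≈ 0.989400
step 2 [2y] zero: DF = P = 9777/10000 ≈ 0.977700
step 3 [3y] bond c/1=3/50: DF=(140827/125000 − 3/50·(0.989400+0.977700))/(1+3/50) = 1903/2000 ≈ 0.951500
step 4 [4y] zero: DF = P = 4683/5000 ≈ 0.936600
step 5 [5y] zero: DF = P = 9079/10000 ≈ 0.907900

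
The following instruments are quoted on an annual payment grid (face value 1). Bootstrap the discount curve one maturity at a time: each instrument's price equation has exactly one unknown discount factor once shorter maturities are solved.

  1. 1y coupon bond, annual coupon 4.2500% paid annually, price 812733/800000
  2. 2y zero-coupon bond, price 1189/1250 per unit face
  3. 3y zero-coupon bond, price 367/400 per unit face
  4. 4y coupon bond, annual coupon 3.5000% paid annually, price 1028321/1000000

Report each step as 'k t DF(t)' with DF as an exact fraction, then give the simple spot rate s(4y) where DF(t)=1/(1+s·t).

step 1 [1y] bond c/1=17/400: DF=(812733/800000 − 17/400·(0))/(1+17/400) = 1949/2000 ≈ 0.974500
step 2 [2y] zero: DF = P = 1189/1250 ≈ 0.951200
step 3 [3y] zero: DF = P = 367/400 ≈ 0.917500
step 4 [4y] bond c/1=7/200: DF=(1028321/1000000 − 7/200·(0.974500+0.951200+0.917500))/(1+7/200) = 4487/5000 ≈ 0.897400

1 1 1949/2000
2 2 1189/1250
3 3 367/400
4 4 4487/5000
s(4y) = (1/(4487/5000) − 1)/(4) = 513/17948 ≈ 2.8583%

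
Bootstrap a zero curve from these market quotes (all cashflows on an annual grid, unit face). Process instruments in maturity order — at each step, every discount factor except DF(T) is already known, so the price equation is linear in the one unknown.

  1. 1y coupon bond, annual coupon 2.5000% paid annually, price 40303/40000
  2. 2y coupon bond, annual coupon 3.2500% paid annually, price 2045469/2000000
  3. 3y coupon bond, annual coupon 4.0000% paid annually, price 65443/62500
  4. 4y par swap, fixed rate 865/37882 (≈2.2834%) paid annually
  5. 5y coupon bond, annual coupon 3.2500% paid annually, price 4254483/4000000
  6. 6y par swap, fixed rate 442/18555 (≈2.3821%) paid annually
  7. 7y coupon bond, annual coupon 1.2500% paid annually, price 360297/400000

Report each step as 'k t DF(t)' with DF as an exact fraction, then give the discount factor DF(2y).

1 1 983/1000
2 2 2399/2500
3 3 9321/10000
4 4 1827/2000
5 5 9109/10000
6 6 4337/5000
7 7 8209/10000
DF(2y) = 2399/2500 ≈ 0.959600

step 1 [1y] bond c/1=1/40: DF=(40303/40000 − 1/40·(0))/(1+1/40) = 983/1000 ≈ 0.983000
step 2 [2y] bond c/1=13/400: DF=(2045469/2000000 − 13/400·(0.983000))/(1+13/400) = 2399/2500 ≈ 0.959600
step 3 [3y] bond c/1=1/25: DF=(65443/62500 − 1/25·(0.983000+0.959600))/(1+1/25) = 9321/10000 ≈ 0.932100
step 4 [4y] swap r/1=865/37882: DF=(1 − 865/37882·(0.983000+0.959600+0.932100))/(1+865/37882) = 1827/2000 ≈ 0.913500
step 5 [5y] bond c/1=13/400: DF=(4254483/4000000 − 13/400·(0.983000+0.959600+0.932100+0.913500))/(1+13/400) = 9109/10000 ≈ 0.910900
step 6 [6y] swap r/1=442/18555: DF=(1 − 442/18555·(0.983000+0.959600+0.932100+0.913500+0.910900))/(1+442/18555) = 4337/5000 ≈ 0.867400
step 7 [7y] bond c/1=1/80: DF=(360297/400000 − 1/80·(0.983000+0.959600+0.932100+0.913500+0.910900+0.867400))/(1+1/80) = 8209/10000 ≈ 0.820900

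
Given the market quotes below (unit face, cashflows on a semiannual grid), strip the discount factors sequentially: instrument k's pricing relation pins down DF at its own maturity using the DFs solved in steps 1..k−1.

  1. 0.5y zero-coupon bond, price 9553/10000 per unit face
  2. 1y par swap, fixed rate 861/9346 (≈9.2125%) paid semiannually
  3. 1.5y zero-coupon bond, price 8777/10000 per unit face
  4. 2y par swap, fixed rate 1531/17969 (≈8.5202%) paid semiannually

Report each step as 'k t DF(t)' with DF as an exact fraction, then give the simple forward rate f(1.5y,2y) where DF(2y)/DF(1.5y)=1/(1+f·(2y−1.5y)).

step 1 [0.5y] zero: DF = P = 9553/10000 ≈ 0.955300
step 2 [1y] swap r/2=861/18692: DF=(1 − 861/18692·(0.955300))/(1+861/18692) = 9139/10000 ≈ 0.913900
step 3 [1.5y] zero: DF = P = 8777/10000 ≈ 0.877700
step 4 [2y] swap r/2=1531/35938: DF=(1 − 1531/35938·(0.955300+0.913900+0.877700))/(1+1531/35938) = 8469/10000 ≈ 0.846900

1 1/2 9553/10000
2 1 9139/10000
3 3/2 8777/10000
4 2 8469/10000
f(1.5y,2y) = ((8777/10000)/(8469/10000) − 1)/(1/2) = 616/8469 ≈ 7.2736%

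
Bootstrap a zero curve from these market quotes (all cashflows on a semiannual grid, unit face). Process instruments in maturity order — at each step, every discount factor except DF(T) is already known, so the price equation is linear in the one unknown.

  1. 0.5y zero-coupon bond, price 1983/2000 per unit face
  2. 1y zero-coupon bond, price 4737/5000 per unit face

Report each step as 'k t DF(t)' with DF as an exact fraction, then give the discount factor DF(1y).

step 1 [0.5y] zero: DF = P = 1983/2000 ≈ 0.991500
step 2 [1y] zero: DF = P = 4737/5000 ≈ 0.947400

1 1/2 1983/2000
2 1 4737/5000
DF(1y) = 4737/5000 ≈ 0.947400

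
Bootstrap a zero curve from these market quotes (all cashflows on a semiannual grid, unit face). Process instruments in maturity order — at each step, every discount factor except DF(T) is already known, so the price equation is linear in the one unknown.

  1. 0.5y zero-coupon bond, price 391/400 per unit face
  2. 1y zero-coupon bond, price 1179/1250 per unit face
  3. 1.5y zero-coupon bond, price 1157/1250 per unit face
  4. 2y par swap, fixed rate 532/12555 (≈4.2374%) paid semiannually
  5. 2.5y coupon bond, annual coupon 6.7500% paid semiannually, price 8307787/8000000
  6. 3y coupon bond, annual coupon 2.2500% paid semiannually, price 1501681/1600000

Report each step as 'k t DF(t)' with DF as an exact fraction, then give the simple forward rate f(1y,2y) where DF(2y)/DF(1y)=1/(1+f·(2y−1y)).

1 1/2 391/400
2 1 1179/1250
3 3/2 1157/1250
4 2 4601/5000
5 5/2 551/625
6 3 2191/2500
f(1y,2y) = ((1179/1250)/(4601/5000) − 1)/(1) = 115/4601 ≈ 2.4995%

step 1 [0.5y] zero: DF = P = 391/400 ≈ 0.977500
step 2 [1y] zero: DF = P = 1179/1250 ≈ 0.943200
step 3 [1.5y] zero: DF = P = 1157/1250 ≈ 0.925600
step 4 [2y] swap r/2=266/12555: DF=(1 − 266/12555·(0.977500+0.943200+0.925600))/(1+266/12555) = 4601/5000 ≈ 0.920200
step 5 [2.5y] bond c/2=27/800: DF=(8307787/8000000 − 27/800·(0.977500+0.943200+0.925600+0.920200))/(1+27/800) = 551/625 ≈ 0.881600
step 6 [3y] bond c/2=9/800: DF=(1501681/1600000 − 9/800·(0.977500+0.943200+0.925600+0.920200+0.881600))/(1+9/800) = 2191/2500 ≈ 0.876400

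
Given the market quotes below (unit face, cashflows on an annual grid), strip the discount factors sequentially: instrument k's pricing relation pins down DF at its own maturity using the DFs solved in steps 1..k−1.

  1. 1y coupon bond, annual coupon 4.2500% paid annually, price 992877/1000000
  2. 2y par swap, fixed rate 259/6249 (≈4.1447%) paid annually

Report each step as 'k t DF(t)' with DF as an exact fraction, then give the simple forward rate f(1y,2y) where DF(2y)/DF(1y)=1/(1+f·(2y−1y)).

1 1 2381/2500
2 2 9223/10000
f(1y,2y) = ((2381/2500)/(9223/10000) − 1)/(1) = 301/9223 ≈ 3.2636%

step 1 [1y] bond c/1=17/400: DF=(992877/1000000 − 17/400·(0))/(1+17/400) = 2381/2500 ≈ 0.952400
step 2 [2y] swap r/1=259/6249: DF=(1 − 259/6249·(0.952400))/(1+259/6249) = 9223/10000 ≈ 0.922300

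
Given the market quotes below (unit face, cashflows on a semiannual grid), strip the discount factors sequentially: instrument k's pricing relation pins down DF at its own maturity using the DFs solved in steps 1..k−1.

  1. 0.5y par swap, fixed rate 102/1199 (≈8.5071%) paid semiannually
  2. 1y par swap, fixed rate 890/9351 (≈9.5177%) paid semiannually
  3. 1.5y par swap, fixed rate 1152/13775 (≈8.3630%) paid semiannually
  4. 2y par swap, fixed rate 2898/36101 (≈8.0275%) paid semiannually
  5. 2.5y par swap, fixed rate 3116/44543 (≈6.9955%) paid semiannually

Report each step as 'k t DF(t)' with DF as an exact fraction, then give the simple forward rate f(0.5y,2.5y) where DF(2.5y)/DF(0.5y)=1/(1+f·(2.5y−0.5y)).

1 1/2 1199/1250
2 1 911/1000
3 3/2 553/625
4 2 8551/10000
5 5/2 4221/5000
f(0.5y,2.5y) = ((1199/1250)/(4221/5000) − 1)/(2) = 575/8442 ≈ 6.8112%

step 1 [0.5y] swap r/2=51/1199: DF=(1 − 51/1199·(0))/(1+51/1199) = 1199/1250 ≈ 0.959200
step 2 [1y] swap r/2=445/9351: DF=(1 − 445/9351·(0.959200))/(1+445/9351) = 911/1000 ≈ 0.911000
step 3 [1.5y] swap r/2=576/13775: DF=(1 − 576/13775·(0.959200+0.911000))/(1+576/13775) = 553/625 ≈ 0.884800
step 4 [2y] swap r/2=1449/36101: DF=(1 − 1449/36101·(0.959200+0.911000+0.884800))/(1+1449/36101) = 8551/10000 ≈ 0.855100
step 5 [2.5y] swap r/2=1558/44543: DF=(1 − 1558/44543·(0.959200+0.911000+0.884800+0.855100))/(1+1558/44543) = 4221/5000 ≈ 0.844200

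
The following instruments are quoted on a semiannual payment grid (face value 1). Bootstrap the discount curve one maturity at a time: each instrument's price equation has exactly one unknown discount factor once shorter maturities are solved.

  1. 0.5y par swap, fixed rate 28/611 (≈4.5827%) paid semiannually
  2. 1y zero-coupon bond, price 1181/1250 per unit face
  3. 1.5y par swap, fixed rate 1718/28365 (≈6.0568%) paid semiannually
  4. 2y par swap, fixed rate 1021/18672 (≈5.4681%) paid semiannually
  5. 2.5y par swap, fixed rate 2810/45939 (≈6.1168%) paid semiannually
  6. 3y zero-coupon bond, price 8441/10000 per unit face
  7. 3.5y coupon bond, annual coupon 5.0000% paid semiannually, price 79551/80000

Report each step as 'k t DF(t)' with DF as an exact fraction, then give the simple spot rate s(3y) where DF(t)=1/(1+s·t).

step 1 [0.5y] swap r/2=14/611: DF=(1 − 14/611·(0))/(1+14/611) = 611/625 ≈ 0.977600
step 2 [1y] zero: DF = P = 1181/1250 ≈ 0.944800
step 3 [1.5y] swap r/2=859/28365: DF=(1 − 859/28365·(0.977600+0.944800))/(1+859/28365) = 9141/10000 ≈ 0.914100
step 4 [2y] swap r/2=1021/37344: DF=(1 − 1021/37344·(0.977600+0.944800+0.914100))/(1+1021/37344) = 8979/10000 ≈ 0.897900
step 5 [2.5y] swap r/2=1405/45939: DF=(1 − 1405/45939·(0.977600+0.944800+0.914100+0.897900))/(1+1405/45939) = 1719/2000 ≈ 0.859500
step 6 [3y] zero: DF = P = 8441/10000 ≈ 0.844100
step 7 [3.5y] bond c/2=1/40: DF=(79551/80000 − 1/40·(0.977600+0.944800+0.914100+0.897900+0.859500+0.844100))/(1+1/40) = 67/80 ≈ 0.837500

1 1/2 611/625
2 1 1181/1250
3 3/2 9141/10000
4 2 8979/10000
5 5/2 1719/2000
6 3 8441/10000
7 7/2 67/80
s(3y) = (1/(8441/10000) − 1)/(3) = 1559/25323 ≈ 6.1565%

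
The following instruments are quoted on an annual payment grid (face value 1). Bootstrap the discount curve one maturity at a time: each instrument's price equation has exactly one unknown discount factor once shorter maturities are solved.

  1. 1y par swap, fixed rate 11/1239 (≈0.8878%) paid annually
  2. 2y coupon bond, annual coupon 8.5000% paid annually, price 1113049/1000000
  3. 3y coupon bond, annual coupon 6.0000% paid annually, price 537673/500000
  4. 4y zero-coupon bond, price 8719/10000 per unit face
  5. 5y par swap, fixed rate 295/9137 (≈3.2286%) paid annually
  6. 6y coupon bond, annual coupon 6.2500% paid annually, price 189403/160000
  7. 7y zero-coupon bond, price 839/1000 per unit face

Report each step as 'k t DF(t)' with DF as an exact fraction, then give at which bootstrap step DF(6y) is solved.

1 1 1239/1250
2 2 4741/5000
3 3 9047/10000
4 4 8719/10000
5 5 341/400
6 6 4227/5000
7 7 839/1000
DF(6y) is solved at step 6

step 1 [1y] swap r/1=11/1239: DF=(1 − 11/1239·(0))/(1+11/1239) = 1239/1250 ≈ 0.991200
step 2 [2y] bond c/1=17/200: DF=(1113049/1000000 − 17/200·(0.991200))/(1+17/200) = 4741/5000 ≈ 0.948200
step 3 [3y] bond c/1=3/50: DF=(537673/500000 − 3/50·(0.991200+0.948200))/(1+3/50) = 9047/10000 ≈ 0.904700
step 4 [4y] zero: DF = P = 8719/10000 ≈ 0.871900
step 5 [5y] swap r/1=295/9137: DF=(1 − 295/9137·(0.991200+0.948200+0.904700+0.871900))/(1+295/9137) = 341/400 ≈ 0.852500
step 6 [6y] bond c/1=1/16: DF=(189403/160000 − 1/16·(0.991200+0.948200+0.904700+0.871900+0.852500))/(1+1/16) = 4227/5000 ≈ 0.845400
step 7 [7y] zero: DF = P = 839/1000 ≈ 0.839000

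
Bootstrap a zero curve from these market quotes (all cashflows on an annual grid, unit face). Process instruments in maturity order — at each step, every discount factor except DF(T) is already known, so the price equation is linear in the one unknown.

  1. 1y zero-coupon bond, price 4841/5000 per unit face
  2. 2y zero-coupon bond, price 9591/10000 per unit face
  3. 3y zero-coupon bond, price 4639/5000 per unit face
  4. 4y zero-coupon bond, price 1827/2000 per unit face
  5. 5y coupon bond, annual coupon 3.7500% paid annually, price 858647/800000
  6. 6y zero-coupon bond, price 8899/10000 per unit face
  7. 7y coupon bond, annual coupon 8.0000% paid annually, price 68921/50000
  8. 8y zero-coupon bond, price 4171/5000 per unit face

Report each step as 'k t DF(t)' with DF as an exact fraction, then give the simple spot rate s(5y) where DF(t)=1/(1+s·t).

1 1 4841/5000
2 2 9591/10000
3 3 4639/5000
4 4 1827/2000
5 5 8983/10000
6 6 8899/10000
7 7 8647/10000
8 8 4171/5000
s(5y) = (1/(8983/10000) − 1)/(5) = 1017/44915 ≈ 2.2643%

step 1 [1y] zero: DF = P = 4841/5000 ≈ 0.968200
step 2 [2y] zero: DF = P = 9591/10000 ≈ 0.959100
step 3 [3y] zero: DF = P = 4639/5000 ≈ 0.927800
step 4 [4y] zero: DF = P = 1827/2000 ≈ 0.913500
step 5 [5y] bond c/1=3/80: DF=(858647/800000 − 3/80·(0.968200+0.959100+0.927800+0.913500))/(1+3/80) = 8983/10000 ≈ 0.898300
step 6 [6y] zero: DF = P = 8899/10000 ≈ 0.889900
step 7 [7y] bond c/1=2/25: DF=(68921/50000 − 2/25·(0.968200+0.959100+0.927800+0.913500+0.898300+0.889900))/(1+2/25) = 8647/10000 ≈ 0.864700
step 8 [8y] zero: DF = P = 4171/5000 ≈ 0.834200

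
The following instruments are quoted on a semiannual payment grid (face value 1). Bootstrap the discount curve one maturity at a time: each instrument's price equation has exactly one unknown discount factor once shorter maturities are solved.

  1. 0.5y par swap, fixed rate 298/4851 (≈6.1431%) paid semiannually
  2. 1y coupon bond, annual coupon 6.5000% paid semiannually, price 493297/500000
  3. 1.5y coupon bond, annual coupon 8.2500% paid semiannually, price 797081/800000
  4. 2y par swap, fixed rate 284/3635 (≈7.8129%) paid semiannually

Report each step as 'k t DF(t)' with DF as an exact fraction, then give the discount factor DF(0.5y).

1 1/2 4851/5000
2 1 37/40
3 3/2 4409/5000
4 2 429/500
DF(0.5y) = 4851/5000 ≈ 0.970200

step 1 [0.5y] swap r/2=149/4851: DF=(1 − 149/4851·(0))/(1+149/4851) = 4851/5000 ≈ 0.970200
step 2 [1y] bond c/2=13/400: DF=(493297/500000 − 13/400·(0.970200))/(1+13/400) = 37/40 ≈ 0.925000
step 3 [1.5y] bond c/2=33/800: DF=(797081/800000 − 33/800·(0.970200+0.925000))/(1+33/800) = 4409/5000 ≈ 0.881800
step 4 [2y] swap r/2=142/3635: DF=(1 − 142/3635·(0.970200+0.925000+0.881800))/(1+142/3635) = 429/500 ≈ 0.858000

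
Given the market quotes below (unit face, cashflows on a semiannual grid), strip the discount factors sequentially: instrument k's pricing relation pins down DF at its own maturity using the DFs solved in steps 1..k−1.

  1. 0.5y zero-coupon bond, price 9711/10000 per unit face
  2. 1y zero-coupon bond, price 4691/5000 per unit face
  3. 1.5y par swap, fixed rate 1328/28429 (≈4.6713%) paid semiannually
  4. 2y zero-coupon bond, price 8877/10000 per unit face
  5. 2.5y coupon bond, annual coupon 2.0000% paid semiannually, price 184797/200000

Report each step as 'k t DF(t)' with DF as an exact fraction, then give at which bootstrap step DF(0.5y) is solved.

step 1 [0.5y] zero: DF = P = 9711/10000 ≈ 0.971100
step 2 [1y] zero: DF = P = 4691/5000 ≈ 0.938200
step 3 [1.5y] swap r/2=664/28429: DF=(1 − 664/28429·(0.971100+0.938200))/(1+664/28429) = 1167/1250 ≈ 0.933600
step 4 [2y] zero: DF = P = 8877/10000 ≈ 0.887700
step 5 [2.5y] bond c/2=1/100: DF=(184797/200000 − 1/100·(0.971100+0.938200+0.933600+0.887700))/(1+1/100) = 8779/10000 ≈ 0.877900

1 1/2 9711/10000
2 1 4691/5000
3 3/2 1167/1250
4 2 8877/10000
5 5/2 8779/10000
DF(0.5y) is solved at step 1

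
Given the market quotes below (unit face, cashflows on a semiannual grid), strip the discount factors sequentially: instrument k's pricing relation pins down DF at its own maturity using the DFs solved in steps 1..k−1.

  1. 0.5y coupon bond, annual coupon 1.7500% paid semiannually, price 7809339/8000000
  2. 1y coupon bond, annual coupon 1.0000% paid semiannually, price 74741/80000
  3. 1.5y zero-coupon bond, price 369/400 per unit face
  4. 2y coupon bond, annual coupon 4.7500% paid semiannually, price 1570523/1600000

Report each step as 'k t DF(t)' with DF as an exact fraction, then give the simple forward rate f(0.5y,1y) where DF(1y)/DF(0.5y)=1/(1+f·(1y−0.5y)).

1 1/2 9677/10000
2 1 578/625
3 3/2 369/400
4 2 1787/2000
f(0.5y,1y) = ((9677/10000)/(578/625) − 1)/(1/2) = 429/4624 ≈ 9.2777%

step 1 [0.5y] bond c/2=7/800: DF=(7809339/8000000 − 7/800·(0))/(1+7/800) = 9677/10000 ≈ 0.967700
step 2 [1y] bond c/2=1/200: DF=(74741/80000 − 1/200·(0.967700))/(1+1/200) = 578/625 ≈ 0.924800
step 3 [1.5y] zero: DF = P = 369/400 ≈ 0.922500
step 4 [2y] bond c/2=19/800: DF=(1570523/1600000 − 19/800·(0.967700+0.924800+0.922500))/(1+19/800) = 1787/2000 ≈ 0.893500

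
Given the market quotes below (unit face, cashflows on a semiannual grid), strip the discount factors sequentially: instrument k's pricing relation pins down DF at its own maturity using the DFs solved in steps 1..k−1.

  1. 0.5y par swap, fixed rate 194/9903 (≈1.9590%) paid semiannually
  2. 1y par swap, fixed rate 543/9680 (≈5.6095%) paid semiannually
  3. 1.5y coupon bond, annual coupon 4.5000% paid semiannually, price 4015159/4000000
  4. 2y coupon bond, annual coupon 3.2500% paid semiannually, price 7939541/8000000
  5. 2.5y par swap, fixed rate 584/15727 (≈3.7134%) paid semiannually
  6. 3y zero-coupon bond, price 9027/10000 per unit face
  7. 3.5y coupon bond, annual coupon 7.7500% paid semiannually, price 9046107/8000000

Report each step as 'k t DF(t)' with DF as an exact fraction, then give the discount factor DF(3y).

1 1/2 9903/10000
2 1 9457/10000
3 3/2 9391/10000
4 2 4653/5000
5 5/2 2281/2500
6 3 9027/10000
7 7/2 8789/10000
DF(3y) = 9027/10000 ≈ 0.902700

step 1 [0.5y] swap r/2=97/9903: DF=(1 − 97/9903·(0))/(1+97/9903) = 9903/10000 ≈ 0.990300
step 2 [1y] swap r/2=543/19360: DF=(1 − 543/19360·(0.990300))/(1+543/19360) = 9457/10000 ≈ 0.945700
step 3 [1.5y] bond c/2=9/400: DF=(4015159/4000000 − 9/400·(0.990300+0.945700))/(1+9/400) = 9391/10000 ≈ 0.939100
step 4 [2y] bond c/2=13/800: DF=(7939541/8000000 − 13/800·(0.990300+0.945700+0.939100))/(1+13/800) = 4653/5000 ≈ 0.930600
step 5 [2.5y] swap r/2=292/15727: DF=(1 − 292/15727·(0.990300+0.945700+0.939100+0.930600))/(1+292/15727) = 2281/2500 ≈ 0.912400
step 6 [3y] zero: DF = P = 9027/10000 ≈ 0.902700
step 7 [3.5y] bond c/2=31/800: DF=(9046107/8000000 − 31/800·(0.990300+0.945700+0.939100+0.930600+0.912400+0.902700))/(1+31/800) = 8789/10000 ≈ 0.878900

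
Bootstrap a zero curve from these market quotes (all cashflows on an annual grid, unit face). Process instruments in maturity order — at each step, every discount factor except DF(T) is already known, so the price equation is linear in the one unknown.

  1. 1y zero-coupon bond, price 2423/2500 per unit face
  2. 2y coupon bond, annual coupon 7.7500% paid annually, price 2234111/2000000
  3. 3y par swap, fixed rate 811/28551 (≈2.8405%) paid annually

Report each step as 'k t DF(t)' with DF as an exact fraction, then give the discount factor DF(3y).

step 1 [1y] zero: DF = P = 2423/2500 ≈ 0.969200
step 2 [2y] bond c/1=31/400: DF=(2234111/2000000 − 31/400·(0.969200))/(1+31/400) = 967/1000 ≈ 0.967000
step 3 [3y] swap r/1=811/28551: DF=(1 − 811/28551·(0.969200+0.967000))/(1+811/28551) = 9189/10000 ≈ 0.918900

1 1 2423/2500
2 2 967/1000
3 3 9189/10000
DF(3y) = 9189/10000 ≈ 0.918900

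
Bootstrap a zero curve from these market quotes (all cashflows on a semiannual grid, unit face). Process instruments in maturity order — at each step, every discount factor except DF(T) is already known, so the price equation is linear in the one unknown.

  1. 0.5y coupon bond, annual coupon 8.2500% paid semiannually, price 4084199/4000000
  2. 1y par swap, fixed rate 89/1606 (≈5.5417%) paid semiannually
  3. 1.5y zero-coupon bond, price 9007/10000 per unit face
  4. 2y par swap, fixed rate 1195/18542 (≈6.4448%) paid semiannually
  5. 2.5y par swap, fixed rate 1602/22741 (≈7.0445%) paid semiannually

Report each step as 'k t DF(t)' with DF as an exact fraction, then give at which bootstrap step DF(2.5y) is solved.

step 1 [0.5y] bond c/2=33/800: DF=(4084199/4000000 − 33/800·(0))/(1+33/800) = 4903/5000 ≈ 0.980600
step 2 [1y] swap r/2=89/3212: DF=(1 − 89/3212·(0.980600))/(1+89/3212) = 4733/5000 ≈ 0.946600
step 3 [1.5y] zero: DF = P = 9007/10000 ≈ 0.900700
step 4 [2y] swap r/2=1195/37084: DF=(1 − 1195/37084·(0.980600+0.946600+0.900700))/(1+1195/37084) = 1761/2000 ≈ 0.880500
step 5 [2.5y] swap r/2=801/22741: DF=(1 − 801/22741·(0.980600+0.946600+0.900700+0.880500))/(1+801/22741) = 4199/5000 ≈ 0.839800

1 1/2 4903/5000
2 1 4733/5000
3 3/2 9007/10000
4 2 1761/2000
5 5/2 4199/5000
DF(2.5y) is solved at step 5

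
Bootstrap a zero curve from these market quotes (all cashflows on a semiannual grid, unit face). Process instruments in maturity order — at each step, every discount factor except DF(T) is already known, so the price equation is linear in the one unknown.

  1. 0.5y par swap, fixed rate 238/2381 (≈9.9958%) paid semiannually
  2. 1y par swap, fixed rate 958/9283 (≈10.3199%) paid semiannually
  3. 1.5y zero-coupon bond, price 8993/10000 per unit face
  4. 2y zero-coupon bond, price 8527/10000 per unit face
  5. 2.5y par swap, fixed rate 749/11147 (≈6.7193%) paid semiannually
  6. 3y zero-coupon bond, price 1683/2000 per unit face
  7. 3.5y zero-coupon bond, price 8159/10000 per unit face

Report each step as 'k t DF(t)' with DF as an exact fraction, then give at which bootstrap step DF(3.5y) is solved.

step 1 [0.5y] swap r/2=119/2381: DF=(1 − 119/2381·(0))/(1+119/2381) = 2381/2500 ≈ 0.952400
step 2 [1y] swap r/2=479/9283: DF=(1 − 479/9283·(0.952400))/(1+479/9283) = 4521/5000 ≈ 0.904200
step 3 [1.5y] zero: DF = P = 8993/10000 ≈ 0.899300
step 4 [2y] zero: DF = P = 8527/10000 ≈ 0.852700
step 5 [2.5y] swap r/2=749/22294: DF=(1 − 749/22294·(0.952400+0.904200+0.899300+0.852700))/(1+749/22294) = 4251/5000 ≈ 0.850200
step 6 [3y] zero: DF = P = 1683/2000 ≈ 0.841500
step 7 [3.5y] zero: DF = P = 8159/10000 ≈ 0.815900

1 1/2 2381/2500
2 1 4521/5000
3 3/2 8993/10000
4 2 8527/10000
5 5/2 4251/5000
6 3 1683/2000
7 7/2 8159/10000
DF(3.5y) is solved at step 7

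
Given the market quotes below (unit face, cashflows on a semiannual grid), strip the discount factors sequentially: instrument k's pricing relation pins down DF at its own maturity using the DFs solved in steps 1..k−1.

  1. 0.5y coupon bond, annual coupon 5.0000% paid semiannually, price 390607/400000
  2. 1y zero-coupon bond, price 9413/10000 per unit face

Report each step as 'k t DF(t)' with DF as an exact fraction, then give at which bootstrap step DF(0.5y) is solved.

step 1 [0.5y] bond c/2=1/40: DF=(390607/400000 − 1/40·(0))/(1+1/40) = 9527/10000 ≈ 0.952700
step 2 [1y] zero: DF = P = 9413/10000 ≈ 0.941300

1 1/2 9527/10000
2 1 9413/10000
DF(0.5y) is solved at step 1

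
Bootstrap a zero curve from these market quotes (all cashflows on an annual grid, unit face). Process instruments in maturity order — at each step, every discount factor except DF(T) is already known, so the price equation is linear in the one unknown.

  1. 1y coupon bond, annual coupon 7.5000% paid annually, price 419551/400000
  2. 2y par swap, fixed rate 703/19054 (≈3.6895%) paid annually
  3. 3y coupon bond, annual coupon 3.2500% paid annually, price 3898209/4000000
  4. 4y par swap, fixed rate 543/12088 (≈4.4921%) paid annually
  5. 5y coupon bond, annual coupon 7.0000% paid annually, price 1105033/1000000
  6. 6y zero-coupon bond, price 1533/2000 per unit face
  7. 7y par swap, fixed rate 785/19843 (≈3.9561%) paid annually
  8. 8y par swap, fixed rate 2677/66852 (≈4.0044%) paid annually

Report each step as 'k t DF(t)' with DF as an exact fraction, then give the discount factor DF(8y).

step 1 [1y] bond c/1=3/40: DF=(419551/400000 − 3/40·(0))/(1+3/40) = 9757/10000 ≈ 0.975700
step 2 [2y] swap r/1=703/19054: DF=(1 − 703/19054·(0.975700))/(1+703/19054) = 9297/10000 ≈ 0.929700
step 3 [3y] bond c/1=13/400: DF=(3898209/4000000 − 13/400·(0.975700+0.929700))/(1+13/400) = 8839/10000 ≈ 0.883900
step 4 [4y] swap r/1=543/12088: DF=(1 − 543/12088·(0.975700+0.929700+0.883900))/(1+543/12088) = 8371/10000 ≈ 0.837100
step 5 [5y] bond c/1=7/100: DF=(1105033/1000000 − 7/100·(0.975700+0.929700+0.883900+0.837100))/(1+7/100) = 1591/2000 ≈ 0.795500
step 6 [6y] zero: DF = P = 1533/2000 ≈ 0.766500
step 7 [7y] swap r/1=785/19843: DF=(1 − 785/19843·(0.975700+0.929700+0.883900+0.837100+0.795500+0.766500))/(1+785/19843) = 1529/2000 ≈ 0.764500
step 8 [8y] swap r/1=2677/66852: DF=(1 − 2677/66852·(0.975700+0.929700+0.883900+0.837100+0.795500+0.766500+0.764500))/(1+2677/66852) = 7323/10000 ≈ 0.732300

1 1 9757/10000
2 2 9297/10000
3 3 8839/10000
4 4 8371/10000
5 5 1591/2000
6 6 1533/2000
7 7 1529/2000
8 8 7323/10000
DF(8y) = 7323/10000 ≈ 0.732300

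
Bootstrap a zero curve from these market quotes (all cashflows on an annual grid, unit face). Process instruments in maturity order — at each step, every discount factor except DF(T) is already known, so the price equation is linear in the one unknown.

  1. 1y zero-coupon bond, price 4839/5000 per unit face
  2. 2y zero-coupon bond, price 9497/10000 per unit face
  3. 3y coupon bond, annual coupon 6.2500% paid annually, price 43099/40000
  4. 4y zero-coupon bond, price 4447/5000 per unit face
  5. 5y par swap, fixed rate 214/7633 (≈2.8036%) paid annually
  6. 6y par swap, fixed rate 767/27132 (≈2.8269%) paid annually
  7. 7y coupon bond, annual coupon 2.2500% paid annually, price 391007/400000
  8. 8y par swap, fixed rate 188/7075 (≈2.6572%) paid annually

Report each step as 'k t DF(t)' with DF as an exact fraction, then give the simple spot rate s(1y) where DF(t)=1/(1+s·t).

step 1 [1y] zero: DF = P = 4839/5000 ≈ 0.967800
step 2 [2y] zero: DF = P = 9497/10000 ≈ 0.949700
step 3 [3y] bond c/1=1/16: DF=(43099/40000 − 1/16·(0.967800+0.949700))/(1+1/16) = 9013/10000 ≈ 0.901300
step 4 [4y] zero: DF = P = 4447/5000 ≈ 0.889400
step 5 [5y] swap r/1=214/7633: DF=(1 − 214/7633·(0.967800+0.949700+0.901300+0.889400))/(1+214/7633) = 2179/2500 ≈ 0.871600
step 6 [6y] swap r/1=767/27132: DF=(1 − 767/27132·(0.967800+0.949700+0.901300+0.889400+0.871600))/(1+767/27132) = 4233/5000 ≈ 0.846600
step 7 [7y] bond c/1=9/400: DF=(391007/400000 − 9/400·(0.967800+0.949700+0.901300+0.889400+0.871600+0.846600))/(1+9/400) = 4183/5000 ≈ 0.836600
step 8 [8y] swap r/1=188/7075: DF=(1 − 188/7075·(0.967800+0.949700+0.901300+0.889400+0.871600+0.846600+0.836600))/(1+188/7075) = 203/250 ≈ 0.812000

1 1 4839/5000
2 2 9497/10000
3 3 9013/10000
4 4 4447/5000
5 5 2179/2500
6 6 4233/5000
7 7 4183/5000
8 8 203/250
s(1y) = (1/(4839/5000) − 1)/(1) = 161/4839 ≈ 3.3271%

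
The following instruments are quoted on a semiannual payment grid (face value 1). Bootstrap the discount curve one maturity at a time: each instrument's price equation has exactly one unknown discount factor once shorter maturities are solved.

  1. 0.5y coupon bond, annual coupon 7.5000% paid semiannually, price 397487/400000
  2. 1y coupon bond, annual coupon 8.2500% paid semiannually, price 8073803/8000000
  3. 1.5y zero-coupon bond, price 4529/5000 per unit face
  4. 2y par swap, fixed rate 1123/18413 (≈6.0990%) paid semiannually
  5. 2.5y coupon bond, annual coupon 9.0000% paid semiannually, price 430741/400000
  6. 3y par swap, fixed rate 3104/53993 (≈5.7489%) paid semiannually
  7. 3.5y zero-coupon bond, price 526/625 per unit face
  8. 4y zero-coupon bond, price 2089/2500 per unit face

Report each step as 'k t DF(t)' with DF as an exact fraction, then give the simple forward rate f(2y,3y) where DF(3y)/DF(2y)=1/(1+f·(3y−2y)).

1 1/2 4789/5000
2 1 9313/10000
3 3/2 4529/5000
4 2 8877/10000
5 5/2 8719/10000
6 3 528/625
7 7/2 526/625
8 4 2089/2500
f(2y,3y) = ((8877/10000)/(528/625) − 1)/(1) = 13/256 ≈ 5.0781%

step 1 [0.5y] bond c/2=3/80: DF=(397487/400000 − 3/80·(0))/(1+3/80) = 4789/5000 ≈ 0.957800
step 2 [1y] bond c/2=33/800: DF=(8073803/8000000 − 33/800·(0.957800))/(1+33/800) = 9313/10000 ≈ 0.931300
step 3 [1.5y] zero: DF = P = 4529/5000 ≈ 0.905800
step 4 [2y] swap r/2=1123/36826: DF=(1 − 1123/36826·(0.957800+0.931300+0.905800))/(1+1123/36826) = 8877/10000 ≈ 0.887700
step 5 [2.5y] bond c/2=9/200: DF=(430741/400000 − 9/200·(0.957800+0.931300+0.905800+0.887700))/(1+9/200) = 8719/10000 ≈ 0.871900
step 6 [3y] swap r/2=1552/53993: DF=(1 − 1552/53993·(0.957800+0.931300+0.905800+0.887700+0.871900))/(1+1552/53993) = 528/625 ≈ 0.844800
step 7 [3.5y] zero: DF = P = 526/625 ≈ 0.841600
step 8 [4y] zero: DF = P = 2089/2500 ≈ 0.835600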